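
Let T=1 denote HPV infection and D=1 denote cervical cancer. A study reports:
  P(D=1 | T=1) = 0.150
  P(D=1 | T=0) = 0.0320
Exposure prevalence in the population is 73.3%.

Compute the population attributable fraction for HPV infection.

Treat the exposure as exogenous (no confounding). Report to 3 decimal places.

PAF ≈ 0.730

Let p₁ = 0.15, p₀ = 0.032.
Overall risk P(Y=1) = π·p₁ + (1−π)·p₀ = 0.733×0.15 + 0.267×0.032 = 0.11849.
Under exogeneity, PAF = [P(Y=1) − p₀] / P(Y=1).
PAF = (0.11849 − 0.032) / 0.11849 ≈ 0.7299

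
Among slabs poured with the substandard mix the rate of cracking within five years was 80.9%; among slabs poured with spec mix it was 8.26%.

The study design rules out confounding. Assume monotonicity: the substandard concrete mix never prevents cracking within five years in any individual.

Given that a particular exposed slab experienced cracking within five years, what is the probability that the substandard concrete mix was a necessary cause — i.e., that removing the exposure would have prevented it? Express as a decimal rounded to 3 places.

PN ≈ 0.898

p₁ = 0.809, p₀ = 0.0826.
Under exogeneity and monotonicity, PN = (p₁ − p₀) / p₁.
PN = (0.809 − 0.0826) / 0.809 = 0.7264 / 0.809 ≈ 0.8979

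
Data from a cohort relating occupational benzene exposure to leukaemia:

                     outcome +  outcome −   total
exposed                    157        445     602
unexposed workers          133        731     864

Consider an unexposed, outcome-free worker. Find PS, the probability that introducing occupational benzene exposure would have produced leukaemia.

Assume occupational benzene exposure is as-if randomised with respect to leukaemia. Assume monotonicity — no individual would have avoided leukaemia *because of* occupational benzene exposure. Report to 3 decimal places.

p₁ = P(outcome | exposed) = 157/602 = 0.2608
p₀ = P(outcome | unexposed) = 133/864 = 0.15394
Under exogeneity and monotonicity, PS = (p₁ − p₀) / (1 − p₀).
PS = (0.2608 − 0.15394) / (1 − 0.15394) = 0.10686 / 0.84606 ≈ 0.1263

PS ≈ 0.126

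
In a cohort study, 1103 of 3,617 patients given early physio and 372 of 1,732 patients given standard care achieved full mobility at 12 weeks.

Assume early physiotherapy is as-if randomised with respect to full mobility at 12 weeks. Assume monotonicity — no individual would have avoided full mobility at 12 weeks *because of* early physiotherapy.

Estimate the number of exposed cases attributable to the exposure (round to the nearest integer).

about 326 cases

p₁ = P(outcome | exposed) = 1103/3617 = 0.30495
p₀ = P(outcome | unexposed) = 372/1732 = 0.21478
PN = (p₁ − p₀)/p₁ = (0.30495 − 0.21478) / 0.30495 ≈ 0.29568.
Attributable cases ≈ PN × (exposed cases) = 0.29568 × 1103 ≈ 326.14.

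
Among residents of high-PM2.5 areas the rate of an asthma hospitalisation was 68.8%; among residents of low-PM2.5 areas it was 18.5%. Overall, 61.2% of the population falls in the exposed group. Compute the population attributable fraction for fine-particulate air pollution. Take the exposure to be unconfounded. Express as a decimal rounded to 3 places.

p₁ = 0.688, p₀ = 0.185.
Overall risk P(Y=1) = π·p₁ + (1−π)·p₀ = 0.612×0.688 + 0.388×0.185 = 0.49284.
Under exogeneity, PAF = [P(Y=1) − p₀] / P(Y=1).
PAF = (0.49284 − 0.185) / 0.49284 ≈ 0.6246

PAF ≈ 0.625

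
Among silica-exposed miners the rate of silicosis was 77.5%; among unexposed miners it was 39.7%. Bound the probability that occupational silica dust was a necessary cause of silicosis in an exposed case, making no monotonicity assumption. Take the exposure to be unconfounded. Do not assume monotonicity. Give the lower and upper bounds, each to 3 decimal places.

p₁ = 0.775, p₀ = 0.397.
Under exogeneity alone the bounds on PN are max{0,(p₁−p₀)/p₁} ≤ PN ≤ min{1,(1−p₀)/p₁}.
  lower = (p₁ − p₀)/p₁ = 0.378 / 0.775 ≈ 0.4877
  upper = min{1, (1 − p₀)/p₁} = 0.603 / 0.775 ≈ 0.7781

0.488 ≤ PN ≤ 0.778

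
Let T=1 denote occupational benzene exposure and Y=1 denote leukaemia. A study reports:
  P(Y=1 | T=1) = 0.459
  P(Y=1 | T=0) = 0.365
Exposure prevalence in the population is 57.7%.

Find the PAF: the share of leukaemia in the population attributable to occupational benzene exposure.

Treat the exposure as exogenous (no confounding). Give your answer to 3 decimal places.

PAF ≈ 0.129

Let p₁ = 0.459, p₀ = 0.365.
Overall risk P(Y=1) = π·p₁ + (1−π)·p₀ = 0.577×0.459 + 0.423×0.365 = 0.41924.
Under exogeneity, PAF = [P(Y=1) − p₀] / P(Y=1).
PAF = (0.41924 − 0.365) / 0.41924 ≈ 0.1294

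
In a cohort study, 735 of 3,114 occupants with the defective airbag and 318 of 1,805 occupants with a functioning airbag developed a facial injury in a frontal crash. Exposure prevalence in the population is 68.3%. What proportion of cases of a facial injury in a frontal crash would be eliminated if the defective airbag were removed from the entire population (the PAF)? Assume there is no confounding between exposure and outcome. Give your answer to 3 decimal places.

PAF ≈ 0.188

p₁ = P(outcome | exposed) = 735/3114 = 0.23603
p₀ = P(outcome | unexposed) = 318/1805 = 0.17618
Overall risk P(Y=1) = π·p₁ + (1−π)·p₀ = 0.683×0.23603 + 0.317×0.17618 = 0.21706.
Under exogeneity, PAF = [P(Y=1) − p₀] / P(Y=1).
PAF = (0.21706 − 0.17618) / 0.21706 ≈ 0.1883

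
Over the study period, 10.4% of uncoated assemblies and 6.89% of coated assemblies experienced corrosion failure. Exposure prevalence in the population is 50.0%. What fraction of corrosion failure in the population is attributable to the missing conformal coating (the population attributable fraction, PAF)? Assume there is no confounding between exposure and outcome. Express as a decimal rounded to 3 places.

p₁ = 0.104, p₀ = 0.0689.
Overall risk P(Y=1) = π·p₁ + (1−π)·p₀ = 0.5×0.104 + 0.5×0.0689 = 0.08645.
Under exogeneity, PAF = [P(Y=1) − p₀] / P(Y=1).
PAF = (0.08645 − 0.0689) / 0.08645 ≈ 0.2030

PAF ≈ 0.203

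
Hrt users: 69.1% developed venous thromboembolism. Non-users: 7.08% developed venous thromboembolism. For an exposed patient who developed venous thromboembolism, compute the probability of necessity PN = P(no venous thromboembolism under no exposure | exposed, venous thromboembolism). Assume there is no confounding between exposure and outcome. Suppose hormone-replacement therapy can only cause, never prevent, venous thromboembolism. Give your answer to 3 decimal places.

p₁ = 0.691, p₀ = 0.0708.
Under exogeneity and monotonicity, PN = (p₁ − p₀) / p₁.
PN = (0.691 − 0.0708) / 0.691 = 0.6202 / 0.691 ≈ 0.8975

PN ≈ 0.898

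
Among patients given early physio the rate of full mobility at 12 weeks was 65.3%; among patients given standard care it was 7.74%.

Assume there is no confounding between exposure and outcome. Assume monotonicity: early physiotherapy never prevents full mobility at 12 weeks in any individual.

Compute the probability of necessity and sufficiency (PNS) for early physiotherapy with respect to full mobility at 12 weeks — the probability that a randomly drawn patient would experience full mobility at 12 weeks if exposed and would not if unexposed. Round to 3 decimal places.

PNS ≈ 0.576

p₁ = 0.653, p₀ = 0.0774.
Under exogeneity and monotonicity, PNS = p₁ − p₀.
PNS = 0.653 − 0.0774 = 0.5756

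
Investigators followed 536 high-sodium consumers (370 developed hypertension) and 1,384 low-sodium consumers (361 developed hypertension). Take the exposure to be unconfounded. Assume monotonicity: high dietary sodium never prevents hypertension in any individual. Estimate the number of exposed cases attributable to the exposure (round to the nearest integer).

about 230 cases

p₁ = P(outcome | exposed) = 370/536 = 0.6903
p₀ = P(outcome | unexposed) = 361/1384 = 0.26084
PN = (p₁ − p₀)/p₁ = (0.6903 − 0.26084) / 0.6903 ≈ 0.62214.
Attributable cases ≈ PN × (exposed cases) = 0.62214 × 370 ≈ 230.19.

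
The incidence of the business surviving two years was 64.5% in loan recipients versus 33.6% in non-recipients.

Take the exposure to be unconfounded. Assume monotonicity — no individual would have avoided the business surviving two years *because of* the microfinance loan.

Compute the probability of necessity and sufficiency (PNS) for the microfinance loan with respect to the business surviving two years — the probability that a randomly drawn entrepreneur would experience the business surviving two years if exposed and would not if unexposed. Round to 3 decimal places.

PNS ≈ 0.309

p₁ = 0.645, p₀ = 0.336.
Under exogeneity and monotonicity, PNS = p₁ − p₀.
PNS = 0.645 − 0.336 = 0.309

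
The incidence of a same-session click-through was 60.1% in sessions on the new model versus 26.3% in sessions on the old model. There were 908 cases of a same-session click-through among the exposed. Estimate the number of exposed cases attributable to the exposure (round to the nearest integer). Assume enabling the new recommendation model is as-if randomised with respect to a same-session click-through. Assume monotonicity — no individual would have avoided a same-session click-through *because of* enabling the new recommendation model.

about 511 cases

p₁ = 0.601, p₀ = 0.263.
PN = (p₁ − p₀)/p₁ = (0.601 − 0.263) / 0.601 ≈ 0.56240.
Attributable cases ≈ PN × (exposed cases) = 0.56240 × 908 ≈ 510.66.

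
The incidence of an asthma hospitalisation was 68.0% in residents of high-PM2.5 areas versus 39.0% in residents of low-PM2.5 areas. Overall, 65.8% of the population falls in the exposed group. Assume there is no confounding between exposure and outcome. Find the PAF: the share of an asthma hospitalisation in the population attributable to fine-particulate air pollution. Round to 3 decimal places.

p₁ = 0.68, p₀ = 0.39.
Overall risk P(Y=1) = π·p₁ + (1−π)·p₀ = 0.658×0.68 + 0.342×0.39 = 0.58082.
Under exogeneity, PAF = [P(Y=1) − p₀] / P(Y=1).
PAF = (0.58082 − 0.39) / 0.58082 ≈ 0.3285

PAF ≈ 0.329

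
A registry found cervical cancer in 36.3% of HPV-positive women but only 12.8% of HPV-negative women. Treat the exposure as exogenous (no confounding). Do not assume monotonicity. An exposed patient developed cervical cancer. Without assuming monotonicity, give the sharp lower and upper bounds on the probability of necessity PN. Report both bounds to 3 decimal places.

p₁ = 0.363, p₀ = 0.128.
Under exogeneity alone the bounds on PN are max{0,(p₁−p₀)/p₁} ≤ PN ≤ min{1,(1−p₀)/p₁}.
  lower = (p₁ − p₀)/p₁ = 0.235 / 0.363 ≈ 0.6474
  upper = min{1, (1 − p₀)/p₁} = 0.872 / 0.363 ≈ 2.4022 → capped at 1

0.647 ≤ PN ≤ 1.000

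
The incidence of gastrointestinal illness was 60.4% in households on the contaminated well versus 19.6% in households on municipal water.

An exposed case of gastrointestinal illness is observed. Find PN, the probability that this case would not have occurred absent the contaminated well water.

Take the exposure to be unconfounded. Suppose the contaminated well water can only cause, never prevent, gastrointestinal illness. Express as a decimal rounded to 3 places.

p₁ = 0.604, p₀ = 0.196.
Under exogeneity and monotonicity, PN = (p₁ − p₀) / p₁.
PN = (0.604 − 0.196) / 0.604 = 0.408 / 0.604 ≈ 0.6755

PN ≈ 0.675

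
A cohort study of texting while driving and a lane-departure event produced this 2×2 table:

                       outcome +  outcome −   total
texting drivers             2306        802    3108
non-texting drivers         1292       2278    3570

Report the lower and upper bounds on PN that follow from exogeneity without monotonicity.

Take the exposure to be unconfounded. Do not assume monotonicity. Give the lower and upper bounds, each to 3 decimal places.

0.512 ≤ PN ≤ 0.860

p₁ = P(outcome | exposed) = 2306/3108 = 0.74196
p₀ = P(outcome | unexposed) = 1292/3570 = 0.3619
Under exogeneity alone the bounds on PN are max{0,(p₁−p₀)/p₁} ≤ PN ≤ min{1,(1−p₀)/p₁}.
  lower = (p₁ − p₀)/p₁ = 0.38005 / 0.74196 ≈ 0.5122
  upper = min{1, (1 − p₀)/p₁} = 0.6381 / 0.74196 ≈ 0.8600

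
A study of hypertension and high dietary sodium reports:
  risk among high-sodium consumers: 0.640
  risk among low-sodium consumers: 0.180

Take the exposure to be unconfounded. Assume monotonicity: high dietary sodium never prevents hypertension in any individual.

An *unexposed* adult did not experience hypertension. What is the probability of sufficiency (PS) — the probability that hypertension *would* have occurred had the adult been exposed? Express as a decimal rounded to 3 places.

PS ≈ 0.561

Let p₁ = 0.64, p₀ = 0.18.
Under exogeneity and monotonicity, PS = (p₁ − p₀) / (1 − p₀).
PS = (0.64 − 0.18) / (1 − 0.18) = 0.46 / 0.82 ≈ 0.5610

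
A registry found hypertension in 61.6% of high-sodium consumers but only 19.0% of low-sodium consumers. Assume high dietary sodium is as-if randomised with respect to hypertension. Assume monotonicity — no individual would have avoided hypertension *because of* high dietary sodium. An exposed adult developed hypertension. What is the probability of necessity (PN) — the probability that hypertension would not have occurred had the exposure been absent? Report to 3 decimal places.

p₁ = 0.616, p₀ = 0.19.
Under exogeneity and monotonicity, PN = (p₁ − p₀) / p₁.
PN = (0.616 − 0.19) / 0.616 = 0.426 / 0.616 ≈ 0.6916

PN ≈ 0.692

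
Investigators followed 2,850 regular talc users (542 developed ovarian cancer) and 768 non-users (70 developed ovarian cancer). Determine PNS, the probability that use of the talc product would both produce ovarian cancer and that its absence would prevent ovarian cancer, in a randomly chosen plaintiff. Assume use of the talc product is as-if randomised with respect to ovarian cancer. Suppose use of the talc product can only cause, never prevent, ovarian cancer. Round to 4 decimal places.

PNS ≈ 0.0990

p₁ = P(outcome | exposed) = 542/2850 = 0.19018
p₀ = P(outcome | unexposed) = 70/768 = 0.091146
Under exogeneity and monotonicity, PNS = p₁ − p₀.
PNS = 0.19018 − 0.091146 = 0.09903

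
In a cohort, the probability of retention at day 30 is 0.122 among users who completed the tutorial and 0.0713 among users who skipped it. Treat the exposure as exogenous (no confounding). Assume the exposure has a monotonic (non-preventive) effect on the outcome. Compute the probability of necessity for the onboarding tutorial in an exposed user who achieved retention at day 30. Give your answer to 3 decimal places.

PN ≈ 0.416

Let p₁ = 0.122, p₀ = 0.0713.
Under exogeneity and monotonicity, PN = (p₁ − p₀) / p₁.
PN = (0.122 − 0.0713) / 0.122 = 0.0507 / 0.122 ≈ 0.4156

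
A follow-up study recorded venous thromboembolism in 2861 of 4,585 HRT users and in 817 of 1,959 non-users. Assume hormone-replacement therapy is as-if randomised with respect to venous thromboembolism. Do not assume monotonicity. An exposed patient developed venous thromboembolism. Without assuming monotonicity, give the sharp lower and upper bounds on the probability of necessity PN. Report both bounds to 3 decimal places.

0.332 ≤ PN ≤ 0.934

p₁ = P(outcome | exposed) = 2861/4585 = 0.62399
p₀ = P(outcome | unexposed) = 817/1959 = 0.41705
Under exogeneity alone the bounds on PN are max{0,(p₁−p₀)/p₁} ≤ PN ≤ min{1,(1−p₀)/p₁}.
  lower = (p₁ − p₀)/p₁ = 0.20694 / 0.62399 ≈ 0.3316
  upper = min{1, (1 − p₀)/p₁} = 0.58295 / 0.62399 ≈ 0.9342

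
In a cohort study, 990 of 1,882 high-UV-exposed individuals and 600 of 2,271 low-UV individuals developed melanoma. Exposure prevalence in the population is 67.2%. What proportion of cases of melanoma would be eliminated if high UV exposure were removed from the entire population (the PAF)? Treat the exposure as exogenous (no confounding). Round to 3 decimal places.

PAF ≈ 0.400

p₁ = P(outcome | exposed) = 990/1882 = 0.52604
p₀ = P(outcome | unexposed) = 600/2271 = 0.2642
Overall risk P(Y=1) = π·p₁ + (1−π)·p₀ = 0.672×0.52604 + 0.328×0.2642 = 0.44015.
Under exogeneity, PAF = [P(Y=1) − p₀] / P(Y=1).
PAF = (0.44015 − 0.2642) / 0.44015 ≈ 0.3998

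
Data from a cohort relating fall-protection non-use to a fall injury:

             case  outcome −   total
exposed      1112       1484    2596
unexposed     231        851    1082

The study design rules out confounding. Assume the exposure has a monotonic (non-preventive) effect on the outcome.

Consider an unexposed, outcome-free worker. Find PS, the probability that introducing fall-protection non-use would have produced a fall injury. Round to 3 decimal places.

p₁ = P(outcome | exposed) = 1112/2596 = 0.42835
p₀ = P(outcome | unexposed) = 231/1082 = 0.21349
Under exogeneity and monotonicity, PS = (p₁ − p₀)/(1 − p₀).
PS = (0.42835 − 0.21349) / 0.78651 ≈ 0.2732

PS ≈ 0.273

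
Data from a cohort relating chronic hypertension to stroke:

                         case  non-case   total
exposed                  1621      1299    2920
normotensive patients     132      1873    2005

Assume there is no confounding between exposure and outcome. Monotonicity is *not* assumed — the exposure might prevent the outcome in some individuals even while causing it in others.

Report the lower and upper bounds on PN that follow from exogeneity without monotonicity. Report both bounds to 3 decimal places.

0.881 ≤ PN ≤ 1.000

p₁ = P(outcome | exposed) = 1621/2920 = 0.55514
p₀ = P(outcome | unexposed) = 132/2005 = 0.065835
Under exogeneity alone the bounds on PN are max{0,(p₁−p₀)/p₁} ≤ PN ≤ min{1,(1−p₀)/p₁}.
  lower = (p₁ − p₀)/p₁ = 0.4893 / 0.55514 ≈ 0.8814
  upper = min{1, (1 − p₀)/p₁} = 0.93416 / 0.55514 ≈ 1.6828 → capped at 1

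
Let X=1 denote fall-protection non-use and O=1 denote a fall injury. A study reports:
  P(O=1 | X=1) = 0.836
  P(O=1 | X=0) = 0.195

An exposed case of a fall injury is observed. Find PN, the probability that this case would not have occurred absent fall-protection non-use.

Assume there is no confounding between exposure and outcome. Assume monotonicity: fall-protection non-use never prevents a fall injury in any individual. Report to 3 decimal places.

Let p₁ = 0.836, p₀ = 0.195.
Under exogeneity and monotonicity, PN = (p₁ − p₀) / p₁.
PN = (0.836 − 0.195) / 0.836 = 0.641 / 0.836 ≈ 0.7667

PN ≈ 0.767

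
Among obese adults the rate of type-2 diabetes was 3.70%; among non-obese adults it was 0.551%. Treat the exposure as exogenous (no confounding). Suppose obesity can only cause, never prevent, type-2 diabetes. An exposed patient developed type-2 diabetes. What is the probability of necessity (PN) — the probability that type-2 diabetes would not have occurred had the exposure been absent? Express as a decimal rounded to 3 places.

PN ≈ 0.851

p₁ = 0.037, p₀ = 0.00551.
Under exogeneity and monotonicity, PN = (p₁ − p₀) / p₁.
PN = (0.037 − 0.00551) / 0.037 = 0.03149 / 0.037 ≈ 0.8511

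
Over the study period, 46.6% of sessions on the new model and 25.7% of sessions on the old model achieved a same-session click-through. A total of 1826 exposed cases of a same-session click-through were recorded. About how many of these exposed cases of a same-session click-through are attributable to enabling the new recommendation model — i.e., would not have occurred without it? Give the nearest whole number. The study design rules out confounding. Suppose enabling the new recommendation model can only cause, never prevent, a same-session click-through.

about 819 cases

p₁ = 0.466, p₀ = 0.257.
PN = (p₁ − p₀)/p₁ = (0.466 − 0.257) / 0.466 ≈ 0.44850.
Attributable cases ≈ PN × (exposed cases) = 0.44850 × 1826 ≈ 818.96.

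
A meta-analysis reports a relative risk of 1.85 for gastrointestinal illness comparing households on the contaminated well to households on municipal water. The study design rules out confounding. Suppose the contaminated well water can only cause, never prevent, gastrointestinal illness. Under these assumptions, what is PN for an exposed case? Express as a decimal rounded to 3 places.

Under exogeneity and monotonicity, PN = (RR − 1) / RR = 1 − 1/RR.
PN = (1.85 − 1) / 1.85 = 0.85 / 1.85 ≈ 0.4595

PN ≈ 0.459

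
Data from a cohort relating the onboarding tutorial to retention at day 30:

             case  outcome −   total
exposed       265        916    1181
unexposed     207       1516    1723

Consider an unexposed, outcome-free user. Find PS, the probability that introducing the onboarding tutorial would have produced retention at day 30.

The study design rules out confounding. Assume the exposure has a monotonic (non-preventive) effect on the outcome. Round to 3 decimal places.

p₁ = P(outcome | exposed) = 265/1181 = 0.22439
p₀ = P(outcome | unexposed) = 207/1723 = 0.12014
Under exogeneity and monotonicity, PS = (p₁ − p₀) / (1 − p₀).
PS = (0.22439 − 0.12014) / (1 − 0.12014) = 0.10425 / 0.87986 ≈ 0.1185

PS ≈ 0.118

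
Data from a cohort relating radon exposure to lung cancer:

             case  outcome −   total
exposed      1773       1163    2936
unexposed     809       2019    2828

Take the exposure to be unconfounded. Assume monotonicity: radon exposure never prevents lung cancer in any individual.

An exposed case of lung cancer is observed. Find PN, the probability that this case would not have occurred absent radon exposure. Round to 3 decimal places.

p₁ = P(outcome | exposed) = 1773/2936 = 0.60388
p₀ = P(outcome | unexposed) = 809/2828 = 0.28607
Under exogeneity and monotonicity, PN = (p₁ − p₀) / p₁.
PN = (0.60388 − 0.28607) / 0.60388 = 0.31781 / 0.60388 ≈ 0.5263

PN ≈ 0.526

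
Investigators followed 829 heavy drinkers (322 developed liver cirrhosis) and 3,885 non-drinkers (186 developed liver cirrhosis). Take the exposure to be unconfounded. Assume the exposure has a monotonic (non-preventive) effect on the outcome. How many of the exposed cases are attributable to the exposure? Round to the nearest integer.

about 282 cases

p₁ = P(outcome | exposed) = 322/829 = 0.38842
p₀ = P(outcome | unexposed) = 186/3885 = 0.047876
PN = (p₁ − p₀)/p₁ = (0.38842 − 0.047876) / 0.38842 ≈ 0.87674.
Attributable cases ≈ PN × (exposed cases) = 0.87674 × 322 ≈ 282.31.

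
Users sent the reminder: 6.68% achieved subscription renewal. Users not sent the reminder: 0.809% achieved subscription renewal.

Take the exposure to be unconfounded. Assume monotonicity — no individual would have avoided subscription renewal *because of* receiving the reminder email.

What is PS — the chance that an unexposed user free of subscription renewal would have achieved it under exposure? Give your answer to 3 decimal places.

p₁ = 0.0668, p₀ = 0.00809.
Under exogeneity and monotonicity, PS = (p₁ − p₀) / (1 − p₀).
PS = (0.0668 − 0.00809) / (1 − 0.00809) = 0.05871 / 0.99191 ≈ 0.0592

PS ≈ 0.059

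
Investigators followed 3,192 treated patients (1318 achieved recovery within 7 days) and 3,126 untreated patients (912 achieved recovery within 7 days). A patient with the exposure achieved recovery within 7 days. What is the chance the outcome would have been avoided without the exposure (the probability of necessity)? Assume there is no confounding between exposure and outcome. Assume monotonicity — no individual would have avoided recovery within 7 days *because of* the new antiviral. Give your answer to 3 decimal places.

p₁ = P(outcome | exposed) = 1318/3192 = 0.41291
p₀ = P(outcome | unexposed) = 912/3126 = 0.29175
Under exogeneity and monotonicity, PN = (p₁ − p₀) / p₁.
PN = (0.41291 − 0.29175) / 0.41291 = 0.12116 / 0.41291 ≈ 0.2934

PN ≈ 0.293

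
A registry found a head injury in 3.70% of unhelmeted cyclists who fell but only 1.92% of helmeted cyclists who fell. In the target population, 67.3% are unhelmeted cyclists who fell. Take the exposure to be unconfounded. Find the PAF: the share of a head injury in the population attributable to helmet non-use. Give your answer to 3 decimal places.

p₁ = 0.037, p₀ = 0.0192.
Overall risk P(Y=1) = π·p₁ + (1−π)·p₀ = 0.673×0.037 + 0.327×0.0192 = 0.031179.
Under exogeneity, PAF = [P(Y=1) − p₀] / P(Y=1).
PAF = (0.031179 − 0.0192) / 0.031179 ≈ 0.3842

PAF ≈ 0.384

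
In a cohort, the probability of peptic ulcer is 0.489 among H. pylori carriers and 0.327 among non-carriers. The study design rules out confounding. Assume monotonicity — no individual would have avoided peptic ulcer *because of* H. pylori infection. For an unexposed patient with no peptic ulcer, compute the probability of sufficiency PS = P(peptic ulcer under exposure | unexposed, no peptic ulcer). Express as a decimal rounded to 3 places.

PS ≈ 0.241

Let p₁ = 0.489, p₀ = 0.327.
Under exogeneity and monotonicity, PS = (p₁ − p₀) / (1 − p₀).
PS = (0.489 − 0.327) / (1 − 0.327) = 0.162 / 0.673 ≈ 0.2407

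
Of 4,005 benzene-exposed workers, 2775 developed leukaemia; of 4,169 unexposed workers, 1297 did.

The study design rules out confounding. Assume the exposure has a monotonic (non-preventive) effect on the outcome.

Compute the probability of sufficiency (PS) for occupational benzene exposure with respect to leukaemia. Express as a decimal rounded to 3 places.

PS ≈ 0.554

p₁ = P(outcome | exposed) = 2775/4005 = 0.69288
p₀ = P(outcome | unexposed) = 1297/4169 = 0.31111
Under exogeneity and monotonicity, PS = (p₁ − p₀) / (1 − p₀).
PS = (0.69288 − 0.31111) / (1 − 0.31111) = 0.38178 / 0.68889 ≈ 0.5542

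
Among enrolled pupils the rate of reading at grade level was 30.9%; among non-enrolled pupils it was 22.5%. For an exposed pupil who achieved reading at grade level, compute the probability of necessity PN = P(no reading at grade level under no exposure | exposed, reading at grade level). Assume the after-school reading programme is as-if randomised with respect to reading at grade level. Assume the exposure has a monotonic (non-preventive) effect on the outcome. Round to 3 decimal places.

p₁ = 0.309, p₀ = 0.225.
Under exogeneity and monotonicity, PN = (p₁ − p₀) / p₁.
PN = (0.309 − 0.225) / 0.309 = 0.084 / 0.309 ≈ 0.2718

PN ≈ 0.272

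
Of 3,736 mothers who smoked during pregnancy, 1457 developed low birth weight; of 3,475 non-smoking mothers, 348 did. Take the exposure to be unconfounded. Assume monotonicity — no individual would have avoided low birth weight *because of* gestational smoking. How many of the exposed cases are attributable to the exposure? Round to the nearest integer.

about 1083 cases

p₁ = P(outcome | exposed) = 1457/3736 = 0.38999
p₀ = P(outcome | unexposed) = 348/3475 = 0.10014
PN = (p₁ − p₀)/p₁ = (0.38999 − 0.10014) / 0.38999 ≈ 0.74321.
Attributable cases ≈ PN × (exposed cases) = 0.74321 × 1457 ≈ 1082.86.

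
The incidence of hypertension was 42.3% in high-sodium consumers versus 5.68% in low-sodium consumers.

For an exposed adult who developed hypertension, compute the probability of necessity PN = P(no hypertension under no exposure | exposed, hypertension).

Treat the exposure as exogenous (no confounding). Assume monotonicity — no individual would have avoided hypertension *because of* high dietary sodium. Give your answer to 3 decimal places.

PN ≈ 0.866

p₁ = 0.423, p₀ = 0.0568.
Under exogeneity and monotonicity, PN = (p₁ − p₀) / p₁.
PN = (0.423 − 0.0568) / 0.423 = 0.3662 / 0.423 ≈ 0.8657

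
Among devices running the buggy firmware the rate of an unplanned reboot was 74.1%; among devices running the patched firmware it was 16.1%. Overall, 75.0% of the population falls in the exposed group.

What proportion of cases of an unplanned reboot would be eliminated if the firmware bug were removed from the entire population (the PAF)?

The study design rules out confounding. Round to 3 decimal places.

PAF ≈ 0.730

p₁ = 0.741, p₀ = 0.161.
Overall risk P(Y=1) = π·p₁ + (1−π)·p₀ = 0.75×0.741 + 0.25×0.161 = 0.596.
Under exogeneity, PAF = [P(Y=1) − p₀] / P(Y=1).
PAF = (0.596 − 0.161) / 0.596 ≈ 0.7299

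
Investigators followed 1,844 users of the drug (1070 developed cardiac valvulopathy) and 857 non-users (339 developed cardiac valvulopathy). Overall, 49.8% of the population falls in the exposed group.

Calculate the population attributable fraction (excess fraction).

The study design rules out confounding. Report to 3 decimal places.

PAF ≈ 0.189

p₁ = P(outcome | exposed) = 1070/1844 = 0.58026
p₀ = P(outcome | unexposed) = 339/857 = 0.39557
Overall risk P(Y=1) = π·p₁ + (1−π)·p₀ = 0.498×0.58026 + 0.502×0.39557 = 0.48754.
Under exogeneity, PAF = [P(Y=1) − p₀] / P(Y=1).
PAF = (0.48754 − 0.39557) / 0.48754 ≈ 0.1887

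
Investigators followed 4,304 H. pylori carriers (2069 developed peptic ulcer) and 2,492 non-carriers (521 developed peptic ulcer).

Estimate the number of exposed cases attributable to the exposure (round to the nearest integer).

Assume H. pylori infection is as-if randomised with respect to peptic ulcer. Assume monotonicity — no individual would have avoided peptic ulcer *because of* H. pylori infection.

about 1169 cases

p₁ = P(outcome | exposed) = 2069/4304 = 0.48072
p₀ = P(outcome | unexposed) = 521/2492 = 0.20907
PN = (p₁ − p₀)/p₁ = (0.48072 − 0.20907) / 0.48072 ≈ 0.56509.
Attributable cases ≈ PN × (exposed cases) = 0.56509 × 2069 ≈ 1169.17.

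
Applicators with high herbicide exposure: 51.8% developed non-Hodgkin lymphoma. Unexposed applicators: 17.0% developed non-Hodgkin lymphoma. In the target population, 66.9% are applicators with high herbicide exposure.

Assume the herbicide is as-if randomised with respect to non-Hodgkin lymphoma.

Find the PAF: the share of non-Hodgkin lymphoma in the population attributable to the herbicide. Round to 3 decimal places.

PAF ≈ 0.578

p₁ = 0.518, p₀ = 0.17.
Overall risk P(Y=1) = π·p₁ + (1−π)·p₀ = 0.669×0.518 + 0.331×0.17 = 0.40281.
Under exogeneity, PAF = [P(Y=1) − p₀] / P(Y=1).
PAF = (0.40281 − 0.17) / 0.40281 ≈ 0.5780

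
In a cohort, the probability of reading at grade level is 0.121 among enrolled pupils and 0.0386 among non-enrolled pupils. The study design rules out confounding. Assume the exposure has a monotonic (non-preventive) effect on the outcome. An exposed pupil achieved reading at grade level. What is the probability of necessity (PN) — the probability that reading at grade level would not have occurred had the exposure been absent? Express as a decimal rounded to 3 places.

Let p₁ = 0.121, p₀ = 0.0386.
Under exogeneity and monotonicity, PN = (p₁ − p₀) / p₁.
PN = (0.121 − 0.0386) / 0.121 = 0.0824 / 0.121 ≈ 0.6810

PN ≈ 0.681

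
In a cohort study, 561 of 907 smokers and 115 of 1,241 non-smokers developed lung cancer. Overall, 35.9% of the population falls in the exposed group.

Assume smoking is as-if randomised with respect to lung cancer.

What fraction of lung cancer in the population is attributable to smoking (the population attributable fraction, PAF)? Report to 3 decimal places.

PAF ≈ 0.671

p₁ = P(outcome | exposed) = 561/907 = 0.61852
p₀ = P(outcome | unexposed) = 115/1241 = 0.092667
Overall risk P(Y=1) = π·p₁ + (1−π)·p₀ = 0.359×0.61852 + 0.641×0.092667 = 0.28145.
Under exogeneity, PAF = [P(Y=1) − p₀] / P(Y=1).
PAF = (0.28145 − 0.092667) / 0.28145 ≈ 0.6707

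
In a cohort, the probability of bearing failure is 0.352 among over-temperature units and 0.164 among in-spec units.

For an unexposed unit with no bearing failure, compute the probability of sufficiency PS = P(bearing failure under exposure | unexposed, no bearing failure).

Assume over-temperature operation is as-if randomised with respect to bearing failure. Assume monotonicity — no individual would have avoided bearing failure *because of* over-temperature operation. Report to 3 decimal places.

PS ≈ 0.225

Let p₁ = 0.352, p₀ = 0.164.
Under exogeneity and monotonicity, PS = (p₁ − p₀) / (1 − p₀).
PS = (0.352 − 0.164) / (1 − 0.164) = 0.188 / 0.836 ≈ 0.2249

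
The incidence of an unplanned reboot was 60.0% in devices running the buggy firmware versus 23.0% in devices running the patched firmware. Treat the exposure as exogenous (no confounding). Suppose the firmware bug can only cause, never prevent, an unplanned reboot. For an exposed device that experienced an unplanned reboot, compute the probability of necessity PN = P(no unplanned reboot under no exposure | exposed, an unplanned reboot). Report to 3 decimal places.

PN ≈ 0.617

p₁ = 0.6, p₀ = 0.23.
Under exogeneity and monotonicity, PN = (p₁ − p₀) / p₁.
PN = (0.6 − 0.23) / 0.6 = 0.37 / 0.6 ≈ 0.6167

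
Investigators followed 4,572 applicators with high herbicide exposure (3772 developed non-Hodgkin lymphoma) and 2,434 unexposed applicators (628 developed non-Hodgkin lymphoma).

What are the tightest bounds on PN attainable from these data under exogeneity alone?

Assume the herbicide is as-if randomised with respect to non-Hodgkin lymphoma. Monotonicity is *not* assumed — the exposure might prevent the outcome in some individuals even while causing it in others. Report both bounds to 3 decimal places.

p₁ = P(outcome | exposed) = 3772/4572 = 0.82502
p₀ = P(outcome | unexposed) = 628/2434 = 0.25801
Under exogeneity alone the bounds on PN are max{0,(p₁−p₀)/p₁} ≤ PN ≤ min{1,(1−p₀)/p₁}.
  lower = (p₁ − p₀)/p₁ = 0.56701 / 0.82502 ≈ 0.6873
  upper = min{1, (1 − p₀)/p₁} = 0.74199 / 0.82502 ≈ 0.8994

0.687 ≤ PN ≤ 0.899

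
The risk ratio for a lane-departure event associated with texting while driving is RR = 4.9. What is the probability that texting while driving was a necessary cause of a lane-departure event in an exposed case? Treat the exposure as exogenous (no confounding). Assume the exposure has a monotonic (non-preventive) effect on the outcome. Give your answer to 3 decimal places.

Under exogeneity and monotonicity, PN = (RR − 1) / RR = 1 − 1/RR.
PN = (4.9 − 1) / 4.9 = 3.9 / 4.9 ≈ 0.7959

PN ≈ 0.796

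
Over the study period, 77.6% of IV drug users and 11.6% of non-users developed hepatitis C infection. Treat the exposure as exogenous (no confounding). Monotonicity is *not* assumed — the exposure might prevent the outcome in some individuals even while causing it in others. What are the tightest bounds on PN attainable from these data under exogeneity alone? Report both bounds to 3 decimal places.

0.851 ≤ PN ≤ 1.000

p₁ = 0.776, p₀ = 0.116.
Under exogeneity alone the bounds on PN are max{0,(p₁−p₀)/p₁} ≤ PN ≤ min{1,(1−p₀)/p₁}.
  lower = (p₁ − p₀)/p₁ = 0.66 / 0.776 ≈ 0.8505
  upper = min{1, (1 − p₀)/p₁} = 0.884 / 0.776 ≈ 1.1392 → capped at 1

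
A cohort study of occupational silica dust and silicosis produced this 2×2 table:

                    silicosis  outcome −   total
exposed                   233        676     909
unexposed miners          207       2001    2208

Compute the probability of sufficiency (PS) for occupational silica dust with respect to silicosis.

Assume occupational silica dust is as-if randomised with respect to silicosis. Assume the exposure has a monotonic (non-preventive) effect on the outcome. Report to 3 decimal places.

p₁ = P(outcome | exposed) = 233/909 = 0.25633
p₀ = P(outcome | unexposed) = 207/2208 = 0.09375
Under exogeneity and monotonicity, PS = (p₁ − p₀) / (1 − p₀).
PS = (0.25633 − 0.09375) / (1 − 0.09375) = 0.16258 / 0.90625 ≈ 0.1794

PS ≈ 0.179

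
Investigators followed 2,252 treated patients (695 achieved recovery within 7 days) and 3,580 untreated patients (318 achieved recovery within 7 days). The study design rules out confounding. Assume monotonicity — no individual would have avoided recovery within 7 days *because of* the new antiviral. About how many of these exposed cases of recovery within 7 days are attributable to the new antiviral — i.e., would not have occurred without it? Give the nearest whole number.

about 495 cases

p₁ = P(outcome | exposed) = 695/2252 = 0.30861
p₀ = P(outcome | unexposed) = 318/3580 = 0.088827
PN = (p₁ − p₀)/p₁ = (0.30861 − 0.088827) / 0.30861 ≈ 0.71218.
Attributable cases ≈ PN × (exposed cases) = 0.71218 × 695 ≈ 494.96.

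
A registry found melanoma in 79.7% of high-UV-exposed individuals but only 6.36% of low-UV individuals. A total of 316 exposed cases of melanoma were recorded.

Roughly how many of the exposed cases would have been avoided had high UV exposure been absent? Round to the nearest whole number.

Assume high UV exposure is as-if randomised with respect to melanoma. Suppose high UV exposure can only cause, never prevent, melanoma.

about 291 cases

p₁ = 0.797, p₀ = 0.0636.
PN = (p₁ − p₀)/p₁ = (0.797 − 0.0636) / 0.797 ≈ 0.92020.
Attributable cases ≈ PN × (exposed cases) = 0.92020 × 316 ≈ 290.78.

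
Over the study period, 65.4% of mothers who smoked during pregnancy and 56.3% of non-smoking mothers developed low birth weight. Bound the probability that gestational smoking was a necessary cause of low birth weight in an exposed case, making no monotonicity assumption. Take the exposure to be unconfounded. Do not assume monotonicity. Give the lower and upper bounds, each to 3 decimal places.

p₁ = 0.654, p₀ = 0.563.
Under exogeneity alone the bounds on PN are max{0,(p₁−p₀)/p₁} ≤ PN ≤ min{1,(1−p₀)/p₁}.
  lower = (p₁ − p₀)/p₁ = 0.091 / 0.654 ≈ 0.1391
  upper = min{1, (1 − p₀)/p₁} = 0.437 / 0.654 ≈ 0.6682

0.139 ≤ PN ≤ 0.668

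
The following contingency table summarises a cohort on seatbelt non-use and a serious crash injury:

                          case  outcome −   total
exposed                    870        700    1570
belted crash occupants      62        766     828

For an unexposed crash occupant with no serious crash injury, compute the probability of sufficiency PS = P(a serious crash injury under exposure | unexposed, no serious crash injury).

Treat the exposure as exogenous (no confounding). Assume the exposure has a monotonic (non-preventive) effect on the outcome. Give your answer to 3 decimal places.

PS ≈ 0.518

p₁ = P(outcome | exposed) = 870/1570 = 0.55414
p₀ = P(outcome | unexposed) = 62/828 = 0.074879
Under exogeneity and monotonicity, PS = (p₁ − p₀) / (1 − p₀).
PS = (0.55414 − 0.074879) / (1 − 0.074879) = 0.47926 / 0.92512 ≈ 0.5181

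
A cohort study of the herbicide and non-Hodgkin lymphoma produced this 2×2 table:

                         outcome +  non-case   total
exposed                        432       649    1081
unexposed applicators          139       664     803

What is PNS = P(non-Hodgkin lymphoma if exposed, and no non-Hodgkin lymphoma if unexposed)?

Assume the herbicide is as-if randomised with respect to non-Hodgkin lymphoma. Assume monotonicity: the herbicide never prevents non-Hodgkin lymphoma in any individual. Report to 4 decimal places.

PNS ≈ 0.2265

p₁ = P(outcome | exposed) = 432/1081 = 0.39963
p₀ = P(outcome | unexposed) = 139/803 = 0.1731
Under exogeneity and monotonicity, PNS = p₁ − p₀.
PNS = 0.39963 − 0.1731 = 0.22653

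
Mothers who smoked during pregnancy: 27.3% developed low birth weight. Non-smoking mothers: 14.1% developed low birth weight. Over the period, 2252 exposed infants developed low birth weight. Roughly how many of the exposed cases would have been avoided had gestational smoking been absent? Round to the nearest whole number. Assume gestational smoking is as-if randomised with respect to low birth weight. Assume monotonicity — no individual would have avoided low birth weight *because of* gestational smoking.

p₁ = 0.273, p₀ = 0.141.
PN = (p₁ − p₀)/p₁ = (0.273 − 0.141) / 0.273 ≈ 0.48352.
Attributable cases ≈ PN × (exposed cases) = 0.48352 × 2252 ≈ 1088.88.

about 1089 cases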